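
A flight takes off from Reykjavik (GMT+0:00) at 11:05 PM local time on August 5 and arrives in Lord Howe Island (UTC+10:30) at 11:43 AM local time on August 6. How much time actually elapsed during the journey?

Departure is already UTC: 11:05 PM on Aug 5.
Arrival in UTC: 11:43 AM − 10:30 = 1:13 AM on Aug 6.
Elapsed = 1:13 AM − 11:05 PM (+1 day) = 2 hours 8 minutes.

2 hours 8 minutes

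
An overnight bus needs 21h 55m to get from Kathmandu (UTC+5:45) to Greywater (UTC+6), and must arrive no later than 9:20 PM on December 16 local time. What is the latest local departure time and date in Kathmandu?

11:10 PM on December 15

Target arrival in UTC: 9:20 PM − 6:00 = 3:20 PM on Dec 16.
Subtract 21 hours 55 minutes → departure 5:25 PM UTC on Dec 15.
Kathmandu is UTC+5:45: 5:25 PM + 5:45 = 11:10 PM on Dec 15.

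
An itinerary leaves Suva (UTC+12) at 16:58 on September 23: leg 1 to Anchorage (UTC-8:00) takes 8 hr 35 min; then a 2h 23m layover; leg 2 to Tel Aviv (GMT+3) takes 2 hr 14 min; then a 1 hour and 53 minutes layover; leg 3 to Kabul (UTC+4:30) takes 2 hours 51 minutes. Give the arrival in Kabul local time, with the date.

Convert departure to UTC: 16:58 − 12:00 = 04:58 UTC on Sep 23.
Add 8 hours and 35 minutes leg 1 → 13:33 UTC.
Add 2 hours and 23 minutes layover in Anchorage → 15:56 UTC.
Add 2 hours and 14 minutes leg 2 → 18:10 UTC.
Add 1 hour 53 minutes layover in Tel Aviv → 20:03 UTC.
Add 2 hours 51 minutes leg 3 → 22:54 UTC.
Kabul is UTC+4:30, so local arrival = 22:54 + 4:30 = 03:24 on Sep 24.

03:24 on September 24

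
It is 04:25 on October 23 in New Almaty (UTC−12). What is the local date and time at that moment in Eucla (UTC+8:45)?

01:10 on October 24

In UTC: 04:25 + 12:00 = 16:25 on Oct 23.
Eucla is UTC+8:45: 16:25 + 8:45 = 01:10 on Oct 24.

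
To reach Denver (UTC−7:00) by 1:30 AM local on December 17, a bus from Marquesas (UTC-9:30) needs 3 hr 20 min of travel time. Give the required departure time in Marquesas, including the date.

7:40 PM on Dec 16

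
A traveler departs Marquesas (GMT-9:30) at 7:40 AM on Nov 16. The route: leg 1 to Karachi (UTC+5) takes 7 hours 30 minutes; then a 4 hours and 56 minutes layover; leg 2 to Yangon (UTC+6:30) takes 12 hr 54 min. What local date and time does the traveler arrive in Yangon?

Convert departure to UTC: 7:40 AM + 9:30 = 5:10 PM UTC on Nov 16.
Add 7 hours 30 minutes leg 1 → 12:40 AM UTC (Nov 17).
Add 4 hours 56 minutes layover in Karachi → 5:36 AM UTC.
Add 12 hours 54 minutes leg 2 → 6:30 PM UTC.
Yangon is UTC+6:30, so local arrival = 6:30 PM + 6:30 = 1:00 AM on Nov 18.

1:00 AM on Nov 18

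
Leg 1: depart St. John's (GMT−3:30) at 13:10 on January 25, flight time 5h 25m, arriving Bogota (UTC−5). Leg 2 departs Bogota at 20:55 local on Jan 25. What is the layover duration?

3 hours 50 minutes

Convert departure to UTC: 13:10 + 3:30 = 16:40 UTC on Jan 25.
Add 5 hours 25 minutes flight time → 22:05 UTC.
Bogota is UTC−5:00, so local arrival = 22:05 − 5:00 = 17:05 on Jan 25.
Layover = 20:55 − 17:05 = 3 hours 50 minutes.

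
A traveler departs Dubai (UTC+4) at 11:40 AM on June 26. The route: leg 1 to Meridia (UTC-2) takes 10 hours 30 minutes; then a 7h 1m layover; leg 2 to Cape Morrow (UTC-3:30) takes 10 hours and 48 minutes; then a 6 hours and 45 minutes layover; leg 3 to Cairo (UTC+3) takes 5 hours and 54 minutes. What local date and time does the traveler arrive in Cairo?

Convert departure to UTC: 11:40 AM − 4:00 = 7:40 AM UTC on Jun 26.
Add 10 hours 30 minutes leg 1 → 6:10 PM UTC.
Add 7 hours 1 minute layover in Meridia → 1:11 AM UTC (Jun 27).
Add 10 hours 48 minutes leg 2 → 11:59 AM UTC.
Add 6 hours 45 minutes layover in Cape Morrow → 6:44 PM UTC.
Add 5 hours and 54 minutes leg 3 → 12:38 AM UTC (Jun 28).
Cairo is UTC+3:00, so local arrival = 12:38 AM + 3:00 = 3:38 AM on Jun 28.

3:38 AM on June 28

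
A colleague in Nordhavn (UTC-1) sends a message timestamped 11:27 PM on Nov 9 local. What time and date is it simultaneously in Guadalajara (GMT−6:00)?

6:27 PM on November 9

Guadalajara is 5:00 behind Nordhavn.
Shift by the zone difference: 11:27 PM − 5:00 = 6:27 PM on Nov 9 in Guadalajara.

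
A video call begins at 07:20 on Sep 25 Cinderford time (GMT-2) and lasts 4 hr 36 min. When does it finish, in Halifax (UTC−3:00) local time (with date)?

10:56 on Sep 25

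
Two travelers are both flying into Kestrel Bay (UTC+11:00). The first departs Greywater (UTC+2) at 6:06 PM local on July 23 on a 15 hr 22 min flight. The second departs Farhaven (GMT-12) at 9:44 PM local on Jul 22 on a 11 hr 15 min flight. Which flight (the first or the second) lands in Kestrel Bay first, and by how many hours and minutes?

the second, by 10 hours 29 minutes

Flight 1 in UTC: 6:06 PM − 2:00 = 4:06 PM on Jul 23.
+15 hours and 22 minutes → arrive 7:28 AM UTC on Jul 24.
Flight 2 in UTC: 9:44 PM + 12:00 = 9:44 AM on Jul 23.
+11 hours and 15 minutes → arrive 8:59 PM UTC on Jul 23.
Flight 2 lands earlier by 10 hours 29 minutes.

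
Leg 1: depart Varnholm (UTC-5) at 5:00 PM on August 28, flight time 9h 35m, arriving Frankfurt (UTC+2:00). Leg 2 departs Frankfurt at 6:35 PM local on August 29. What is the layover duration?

9 hours

Convert departure to UTC: 5:00 PM + 5:00 = 10:00 PM UTC on Aug 28.
Add 9 hours and 35 minutes flight time → 7:35 AM UTC (Aug 29).
Frankfurt is UTC+2:00, so local arrival = 7:35 AM + 2:00 = 9:35 AM on Aug 29.
Layover = 6:35 PM − 9:35 AM = 9 hours.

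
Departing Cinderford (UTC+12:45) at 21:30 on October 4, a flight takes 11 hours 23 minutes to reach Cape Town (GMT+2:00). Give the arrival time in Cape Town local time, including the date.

22:08 on Oct 4

Convert departure to UTC: 21:30 − 12:45 = 08:45 UTC on Oct 4.
Add 11 hours and 23 minutes travel time → 20:08 UTC.
Cape Town is UTC+2:00, so local arrival = 20:08 + 2:00 = 22:08 on Oct 4.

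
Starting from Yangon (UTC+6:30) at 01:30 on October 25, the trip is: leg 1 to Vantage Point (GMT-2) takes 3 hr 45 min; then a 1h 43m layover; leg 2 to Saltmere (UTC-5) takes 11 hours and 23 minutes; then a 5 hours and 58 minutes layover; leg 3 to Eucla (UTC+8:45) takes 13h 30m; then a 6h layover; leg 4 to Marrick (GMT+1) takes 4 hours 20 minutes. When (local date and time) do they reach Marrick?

18:39 on Oct 26

Convert departure to UTC: 01:30 − 6:30 = 19:00 UTC on Oct 24.
Add 3 hours 45 minutes leg 1 → 22:45 UTC.
Add 1 hour 43 minutes layover in Vantage Point → 00:28 UTC (Oct 25).
Add 11 hours 23 minutes leg 2 → 11:51 UTC.
Add 5 hours 58 minutes layover in Saltmere → 17:49 UTC.
Add 13 hours and 30 minutes leg 3 → 07:19 UTC (Oct 26).
Add 6 hours layover in Eucla → 13:19 UTC.
Add 4 hours 20 minutes leg 4 → 17:39 UTC.
Marrick is UTC+1:00, so local arrival = 17:39 + 1:00 = 18:39 on Oct 26.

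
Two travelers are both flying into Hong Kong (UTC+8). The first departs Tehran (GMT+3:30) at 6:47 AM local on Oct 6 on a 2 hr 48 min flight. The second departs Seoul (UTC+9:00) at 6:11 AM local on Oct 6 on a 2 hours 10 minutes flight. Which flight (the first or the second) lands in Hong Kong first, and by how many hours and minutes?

the second, by 6 hours 44 minutes

Flight 1 in UTC: 6:47 AM − 3:30 = 3:17 AM on Oct 6.
+2 hours and 48 minutes → arrive 6:05 AM UTC on Oct 6.
Flight 2 in UTC: 6:11 AM − 9:00 = 9:11 PM on Oct 5.
+2 hours and 10 minutes → arrive 11:21 PM UTC on Oct 5.
Flight 2 lands earlier by 6 hours 44 minutes.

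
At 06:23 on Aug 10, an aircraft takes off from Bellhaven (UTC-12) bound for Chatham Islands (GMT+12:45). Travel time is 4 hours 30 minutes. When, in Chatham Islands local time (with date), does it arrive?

Convert departure to UTC: 06:23 + 12:00 = 18:23 UTC on Aug 10.
Add 4 hours 30 minutes travel time → 22:53 UTC.
Chatham Islands is UTC+12:45, so local arrival = 22:53 + 12:45 = 11:38 on Aug 11.

11:38 on August 11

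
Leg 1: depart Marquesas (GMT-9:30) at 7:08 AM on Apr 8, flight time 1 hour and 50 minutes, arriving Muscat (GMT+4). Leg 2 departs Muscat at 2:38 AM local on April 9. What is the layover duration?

4 hours 10 minutes

Convert departure to UTC: 7:08 AM + 9:30 = 4:38 PM UTC on Apr 8.
Add 1 hour 50 minutes flight time → 6:28 PM UTC.
Muscat is UTC+4:00, so local arrival = 6:28 PM + 4:00 = 10:28 PM on Apr 8.
Layover = 2:38 AM − 10:28 PM (+1 day) = 4 hours 10 minutes.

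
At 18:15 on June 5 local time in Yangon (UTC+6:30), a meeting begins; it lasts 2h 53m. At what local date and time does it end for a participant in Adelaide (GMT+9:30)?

00:08 on June 6

Convert start to UTC: 18:15 − 6:30 = 11:45 UTC on Jun 5.
Add 2 hours 53 minutes duration → 14:38 UTC.
Adelaide is UTC+9:30, so local end time = 14:38 + 9:30 = 00:08 on Jun 6.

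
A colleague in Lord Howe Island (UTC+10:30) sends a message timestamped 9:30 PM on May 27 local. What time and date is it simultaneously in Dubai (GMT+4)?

3:00 PM on May 27

In UTC: 9:30 PM − 10:30 = 11:00 AM on May 27.
Dubai is UTC+4:00: 11:00 AM + 4:00 = 3:00 PM on May 27.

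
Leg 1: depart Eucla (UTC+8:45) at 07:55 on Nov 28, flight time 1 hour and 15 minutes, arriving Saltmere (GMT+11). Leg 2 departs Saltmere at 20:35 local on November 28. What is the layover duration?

Convert departure to UTC: 07:55 − 8:45 = 23:10 UTC on Nov 27.
Add 1 hour and 15 minutes flight time → 00:25 UTC (Nov 28).
Saltmere is UTC+11:00, so local arrival = 00:25 + 11:00 = 11:25 on Nov 28.
Layover = 20:35 − 11:25 = 9 hours 10 minutes.

9 hours 10 minutes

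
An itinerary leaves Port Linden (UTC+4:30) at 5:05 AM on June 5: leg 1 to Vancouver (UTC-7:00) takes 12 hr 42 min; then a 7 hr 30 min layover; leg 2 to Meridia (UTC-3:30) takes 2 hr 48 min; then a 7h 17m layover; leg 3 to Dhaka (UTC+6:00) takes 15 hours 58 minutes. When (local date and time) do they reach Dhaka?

Convert departure to UTC: 5:05 AM − 4:30 = 12:35 AM UTC on Jun 5.
Add 12 hours and 42 minutes leg 1 → 1:17 PM UTC.
Add 7 hours 30 minutes layover in Vancouver → 8:47 PM UTC.
Add 2 hours and 48 minutes leg 2 → 11:35 PM UTC.
Add 7 hours 17 minutes layover in Meridia → 6:52 AM UTC (Jun 6).
Add 15 hours and 58 minutes leg 3 → 10:50 PM UTC.
Dhaka is UTC+6:00, so local arrival = 10:50 PM + 6:00 = 4:50 AM on Jun 7.

4:50 AM on June 7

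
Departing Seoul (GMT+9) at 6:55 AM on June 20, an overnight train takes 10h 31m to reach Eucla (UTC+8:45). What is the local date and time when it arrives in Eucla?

Convert departure to UTC: 6:55 AM − 9:00 = 9:55 PM UTC on Jun 19.
Add 10 hours and 31 minutes travel time → 8:26 AM UTC (Jun 20).
Eucla is UTC+8:45, so local arrival = 8:26 AM + 8:45 = 5:11 PM on Jun 20.

5:11 PM on June 20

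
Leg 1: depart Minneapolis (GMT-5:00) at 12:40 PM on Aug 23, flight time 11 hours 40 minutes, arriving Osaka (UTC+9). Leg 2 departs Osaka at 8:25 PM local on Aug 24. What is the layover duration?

Convert departure to UTC: 12:40 PM + 5:00 = 5:40 PM UTC on Aug 23.
Add 11 hours and 40 minutes flight time → 5:20 AM UTC (Aug 24).
Osaka is UTC+9:00, so local arrival = 5:20 AM + 9:00 = 2:20 PM on Aug 24.
Layover = 8:25 PM − 2:20 PM = 6 hours 5 minutes.

6 hours 5 minutes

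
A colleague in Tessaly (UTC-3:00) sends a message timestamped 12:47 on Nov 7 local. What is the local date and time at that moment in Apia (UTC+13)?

04:47 on November 8

Apia is 16:00 ahead of Tessaly.
Shift by the zone difference: 12:47 + 16:00 = 04:47 on Nov 8 in Apia.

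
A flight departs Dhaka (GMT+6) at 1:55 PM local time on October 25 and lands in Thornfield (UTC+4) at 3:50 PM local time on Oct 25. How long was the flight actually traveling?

3 hours 55 minutes

Departure in UTC: 1:55 PM − 6:00 = 7:55 AM on Oct 25.
Arrival in UTC: 3:50 PM − 4:00 = 11:50 AM on Oct 25.
Elapsed = 11:50 AM − 7:55 AM = 3 hours 55 minutes.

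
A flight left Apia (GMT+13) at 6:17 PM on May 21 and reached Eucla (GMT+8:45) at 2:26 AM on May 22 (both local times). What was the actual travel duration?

Departure in UTC: 6:17 PM − 13:00 = 5:17 AM on May 21.
Arrival in UTC: 2:26 AM − 8:45 = 5:41 PM on May 21.
Elapsed = 5:41 PM − 5:17 AM = 12 hours 24 minutes.

12 hours 24 minutes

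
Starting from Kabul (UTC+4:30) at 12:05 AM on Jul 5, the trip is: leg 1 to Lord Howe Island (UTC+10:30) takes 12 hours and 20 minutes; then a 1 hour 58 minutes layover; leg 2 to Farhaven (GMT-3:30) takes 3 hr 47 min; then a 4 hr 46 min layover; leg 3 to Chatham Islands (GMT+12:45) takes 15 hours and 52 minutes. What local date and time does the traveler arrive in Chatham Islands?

11:03 PM on July 6

Convert departure to UTC: 12:05 AM − 4:30 = 7:35 PM UTC on Jul 4.
Add 12 hours 20 minutes leg 1 → 7:55 AM UTC (Jul 5).
Add 1 hour and 58 minutes layover in Lord Howe Island → 9:53 AM UTC.
Add 3 hours 47 minutes leg 2 → 1:40 PM UTC.
Add 4 hours and 46 minutes layover in Farhaven → 6:26 PM UTC.
Add 15 hours 52 minutes leg 3 → 10:18 AM UTC (Jul 6).
Chatham Islands is UTC+12:45, so local arrival = 10:18 AM + 12:45 = 11:03 PM on Jul 6.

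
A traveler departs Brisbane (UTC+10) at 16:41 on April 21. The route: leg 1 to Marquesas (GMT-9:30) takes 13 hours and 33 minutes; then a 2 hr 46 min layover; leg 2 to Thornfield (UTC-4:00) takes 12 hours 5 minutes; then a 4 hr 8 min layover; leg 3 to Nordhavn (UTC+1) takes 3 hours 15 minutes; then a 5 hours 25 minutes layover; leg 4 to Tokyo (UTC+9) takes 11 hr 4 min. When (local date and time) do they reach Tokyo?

Convert departure to UTC: 16:41 − 10:00 = 06:41 UTC on Apr 21.
Add 13 hours 33 minutes leg 1 → 20:14 UTC.
Add 2 hours and 46 minutes layover in Marquesas → 23:00 UTC.
Add 12 hours 5 minutes leg 2 → 11:05 UTC (Apr 22).
Add 4 hours and 8 minutes layover in Thornfield → 15:13 UTC.
Add 3 hours and 15 minutes leg 3 → 18:28 UTC.
Add 5 hours and 25 minutes layover in Nordhavn → 23:53 UTC.
Add 11 hours and 4 minutes leg 4 → 10:57 UTC (Apr 23).
Tokyo is UTC+9:00, so local arrival = 10:57 + 9:00 = 19:57 on Apr 23.

19:57 on April 23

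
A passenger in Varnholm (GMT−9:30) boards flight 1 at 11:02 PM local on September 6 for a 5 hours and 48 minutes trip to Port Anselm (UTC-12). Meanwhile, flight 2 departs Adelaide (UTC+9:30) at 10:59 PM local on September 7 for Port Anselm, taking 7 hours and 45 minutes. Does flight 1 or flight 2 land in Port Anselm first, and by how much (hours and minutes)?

the first, by 6 hours 54 minutes

Flight 1 in UTC: 11:02 PM + 9:30 = 8:32 AM on Sep 7.
+5 hours and 48 minutes → arrive 2:20 PM UTC on Sep 7.
Flight 2 in UTC: 10:59 PM − 9:30 = 1:29 PM on Sep 7.
+7 hours 45 minutes → arrive 9:14 PM UTC on Sep 7.
Flight 1 lands earlier by 6 hours 54 minutes.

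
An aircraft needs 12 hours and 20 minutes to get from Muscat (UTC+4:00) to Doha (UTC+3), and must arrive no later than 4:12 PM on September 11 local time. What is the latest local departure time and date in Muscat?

4:52 AM on September 11

Target arrival in UTC: 4:12 PM − 3:00 = 1:12 PM on Sep 11.
Subtract 12 hours 20 minutes → departure 12:52 AM UTC on Sep 11.
Muscat is UTC+4:00: 12:52 AM + 4:00 = 4:52 AM on Sep 11.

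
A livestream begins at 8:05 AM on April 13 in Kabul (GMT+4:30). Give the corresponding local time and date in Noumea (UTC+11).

2:35 PM on April 13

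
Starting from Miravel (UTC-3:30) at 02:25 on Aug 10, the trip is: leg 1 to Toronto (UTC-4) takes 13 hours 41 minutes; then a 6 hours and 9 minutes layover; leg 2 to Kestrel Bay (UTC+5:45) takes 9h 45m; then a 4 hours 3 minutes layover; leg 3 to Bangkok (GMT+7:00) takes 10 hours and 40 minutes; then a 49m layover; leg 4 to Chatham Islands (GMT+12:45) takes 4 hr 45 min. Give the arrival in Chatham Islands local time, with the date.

20:32 on August 12

Convert departure to UTC: 02:25 + 3:30 = 05:55 UTC on Aug 10.
Add 13 hours 41 minutes leg 1 → 19:36 UTC.
Add 6 hours and 9 minutes layover in Toronto → 01:45 UTC (Aug 11).
Add 9 hours and 45 minutes leg 2 → 11:30 UTC.
Add 4 hours and 3 minutes layover in Kestrel Bay → 15:33 UTC.
Add 10 hours 40 minutes leg 3 → 02:13 UTC (Aug 12).
Add 49 minutes layover in Bangkok → 03:02 UTC.
Add 4 hours and 45 minutes leg 4 → 07:47 UTC.
Chatham Islands is UTC+12:45, so local arrival = 07:47 + 12:45 = 20:32 on Aug 12.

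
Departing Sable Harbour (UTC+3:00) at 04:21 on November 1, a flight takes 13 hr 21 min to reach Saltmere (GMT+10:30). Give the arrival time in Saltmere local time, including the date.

Saltmere is 7:30 ahead of Sable Harbour.
After 13 hours and 21 minutes it is 17:42 in Sable Harbour.
Shift by the zone difference: 17:42 + 7:30 = 01:12 on Nov 2 in Saltmere.

01:12 on November 2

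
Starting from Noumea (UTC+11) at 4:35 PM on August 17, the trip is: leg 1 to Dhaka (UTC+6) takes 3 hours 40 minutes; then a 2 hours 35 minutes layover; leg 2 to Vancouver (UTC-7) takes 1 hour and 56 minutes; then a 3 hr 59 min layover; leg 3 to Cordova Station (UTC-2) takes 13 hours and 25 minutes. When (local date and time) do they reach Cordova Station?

Convert departure to UTC: 4:35 PM − 11:00 = 5:35 AM UTC on Aug 17.
Add 3 hours 40 minutes leg 1 → 9:15 AM UTC.
Add 2 hours 35 minutes layover in Dhaka → 11:50 AM UTC.
Add 1 hour 56 minutes leg 2 → 1:46 PM UTC.
Add 3 hours and 59 minutes layover in Vancouver → 5:45 PM UTC.
Add 13 hours and 25 minutes leg 3 → 7:10 AM UTC (Aug 18).
Cordova Station is UTC−2:00, so local arrival = 7:10 AM − 2:00 = 5:10 AM on Aug 18.

5:10 AM on August 18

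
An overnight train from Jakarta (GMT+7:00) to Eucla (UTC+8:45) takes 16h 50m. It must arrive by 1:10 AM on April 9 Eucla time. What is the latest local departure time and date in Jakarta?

Target arrival in UTC: 1:10 AM − 8:45 = 4:25 PM on Apr 8.
Subtract 16 hours 50 minutes → departure 11:35 PM UTC on Apr 7.
Jakarta is UTC+7:00: 11:35 PM + 7:00 = 6:35 AM on Apr 8.

6:35 AM on April 8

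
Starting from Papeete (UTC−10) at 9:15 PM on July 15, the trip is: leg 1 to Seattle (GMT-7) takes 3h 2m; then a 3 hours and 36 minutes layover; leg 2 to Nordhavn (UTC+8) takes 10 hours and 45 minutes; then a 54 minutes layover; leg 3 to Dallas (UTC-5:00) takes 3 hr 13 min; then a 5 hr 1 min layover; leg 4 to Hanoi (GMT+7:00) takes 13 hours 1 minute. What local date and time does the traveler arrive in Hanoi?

Convert departure to UTC: 9:15 PM + 10:00 = 7:15 AM UTC on Jul 16.
Add 3 hours 2 minutes leg 1 → 10:17 AM UTC.
Add 3 hours and 36 minutes layover in Seattle → 1:53 PM UTC.
Add 10 hours 45 minutes leg 2 → 12:38 AM UTC (Jul 17).
Add 54 minutes layover in Nordhavn → 1:32 AM UTC.
Add 3 hours and 13 minutes leg 3 → 4:45 AM UTC.
Add 5 hours 1 minute layover in Dallas → 9:46 AM UTC.
Add 13 hours and 1 minute leg 4 → 10:47 PM UTC.
Hanoi is UTC+7:00, so local arrival = 10:47 PM + 7:00 = 5:47 AM on Jul 18.

5:47 AM on July 18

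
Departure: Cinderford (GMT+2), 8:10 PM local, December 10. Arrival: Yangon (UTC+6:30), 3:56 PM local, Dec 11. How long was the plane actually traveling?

Departure in UTC: 8:10 PM − 2:00 = 6:10 PM on Dec 10.
Arrival in UTC: 3:56 PM − 6:30 = 9:26 AM on Dec 11.
Elapsed = 9:26 AM − 6:10 PM (+1 day) = 15 hours 16 minutes.

15 hours 16 minutes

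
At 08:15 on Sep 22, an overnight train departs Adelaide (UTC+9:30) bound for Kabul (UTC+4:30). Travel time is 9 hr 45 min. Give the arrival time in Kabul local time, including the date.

Kabul is 5:00 behind Adelaide.
After 9 hours and 45 minutes it is 18:00 in Adelaide.
Shift by the zone difference: 18:00 − 5:00 = 13:00 on Sep 22 in Kabul.

13:00 on Sep 22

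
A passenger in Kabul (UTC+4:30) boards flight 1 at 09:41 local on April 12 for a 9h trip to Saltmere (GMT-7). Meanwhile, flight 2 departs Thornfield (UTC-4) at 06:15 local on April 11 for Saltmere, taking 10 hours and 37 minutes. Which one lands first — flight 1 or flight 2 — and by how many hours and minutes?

Flight 1 in UTC: 09:41 − 4:30 = 05:11 on Apr 12.
+9 hours → arrive 14:11 UTC on Apr 12.
Flight 2 in UTC: 06:15 + 4:00 = 10:15 on Apr 11.
+10 hours and 37 minutes → arrive 20:52 UTC on Apr 11.
Flight 2 lands earlier by 17 hours 19 minutes.

the second, by 17 hours 19 minutes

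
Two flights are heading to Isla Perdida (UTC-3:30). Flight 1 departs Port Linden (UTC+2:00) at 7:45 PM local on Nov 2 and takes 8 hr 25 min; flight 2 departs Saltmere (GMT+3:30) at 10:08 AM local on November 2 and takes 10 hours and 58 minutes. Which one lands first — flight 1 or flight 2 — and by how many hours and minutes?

the second, by 8 hours 34 minutes

Flight 1 in UTC: 7:45 PM − 2:00 = 5:45 PM on Nov 2.
+8 hours 25 minutes → arrive 2:10 AM UTC on Nov 3.
Flight 2 in UTC: 10:08 AM − 3:30 = 6:38 AM on Nov 2.
+10 hours 58 minutes → arrive 5:36 PM UTC on Nov 2.
Flight 2 lands earlier by 8 hours 34 minutes.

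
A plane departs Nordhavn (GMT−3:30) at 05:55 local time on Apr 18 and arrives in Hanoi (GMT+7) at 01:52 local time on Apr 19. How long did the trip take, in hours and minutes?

9 hours 27 minutes

Departure in UTC: 05:55 + 3:30 = 09:25 on Apr 18.
Arrival in UTC: 01:52 − 7:00 = 18:52 on Apr 18.
Elapsed = 18:52 − 09:25 = 9 hours 27 minutes.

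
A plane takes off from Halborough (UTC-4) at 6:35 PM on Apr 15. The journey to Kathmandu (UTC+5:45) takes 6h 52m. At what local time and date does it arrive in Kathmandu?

Kathmandu is 9:45 ahead of Halborough.
After 6 hours 52 minutes it is 1:27 AM (Apr 16) in Halborough.
Shift by the zone difference: 1:27 AM + 9:45 = 11:12 AM on Apr 16 in Kathmandu.

11:12 AM on Apr 16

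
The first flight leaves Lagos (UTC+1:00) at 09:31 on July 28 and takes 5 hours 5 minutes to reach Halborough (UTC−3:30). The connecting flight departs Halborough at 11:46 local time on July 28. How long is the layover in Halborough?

Convert departure to UTC: 09:31 − 1:00 = 08:31 UTC on Jul 28.
Add 5 hours and 5 minutes flight time → 13:36 UTC.
Halborough is UTC−3:30, so local arrival = 13:36 − 3:30 = 10:06 on Jul 28.
Layover = 11:46 − 10:06 = 1 hour 40 minutes.

1 hour 40 minutes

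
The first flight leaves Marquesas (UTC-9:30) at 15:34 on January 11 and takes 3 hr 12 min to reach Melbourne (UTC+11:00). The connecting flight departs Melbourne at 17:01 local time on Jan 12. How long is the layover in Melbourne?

1 hour 45 minutes

Convert departure to UTC: 15:34 + 9:30 = 01:04 UTC on Jan 12.
Add 3 hours 12 minutes flight time → 04:16 UTC.
Melbourne is UTC+11:00, so local arrival = 04:16 + 11:00 = 15:16 on Jan 12.
Layover = 17:01 − 15:16 = 1 hour 45 minutes.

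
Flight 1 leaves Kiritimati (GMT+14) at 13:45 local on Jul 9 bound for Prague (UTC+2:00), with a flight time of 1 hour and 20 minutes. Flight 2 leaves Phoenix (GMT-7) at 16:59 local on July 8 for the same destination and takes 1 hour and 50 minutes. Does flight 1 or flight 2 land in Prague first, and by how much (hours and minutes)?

the first, by 44 minutes

Flight 1 in UTC: 13:45 − 14:00 = 23:45 on Jul 8.
+1 hour 20 minutes → arrive 01:05 UTC on Jul 9.
Flight 2 in UTC: 16:59 + 7:00 = 23:59 on Jul 8.
+1 hour 50 minutes → arrive 01:49 UTC on Jul 9.
Flight 1 lands earlier by 44 minutes.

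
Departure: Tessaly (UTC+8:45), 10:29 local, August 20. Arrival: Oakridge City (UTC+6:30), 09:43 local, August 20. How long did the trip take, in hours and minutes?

Oakridge City is 2:15 behind Tessaly.
Clock-face elapsed time (ignoring zones) is −46 minutes.
Actual elapsed = −46 minutes + 2:15 = 1 hour 29 minutes.

1 hour 29 minutes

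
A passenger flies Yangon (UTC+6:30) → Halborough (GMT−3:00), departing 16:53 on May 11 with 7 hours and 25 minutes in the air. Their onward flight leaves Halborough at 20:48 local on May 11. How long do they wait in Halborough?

Convert departure to UTC: 16:53 − 6:30 = 10:23 UTC on May 11.
Add 7 hours 25 minutes flight time → 17:48 UTC.
Halborough is UTC−3:00, so local arrival = 17:48 − 3:00 = 14:48 on May 11.
Layover = 20:48 − 14:48 = 6 hours.

6 hours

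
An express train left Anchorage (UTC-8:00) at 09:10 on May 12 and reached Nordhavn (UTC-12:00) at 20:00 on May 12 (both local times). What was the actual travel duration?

Departure in UTC: 09:10 + 8:00 = 17:10 on May 12.
Arrival in UTC: 20:00 + 12:00 = 08:00 on May 13.
Elapsed = 08:00 − 17:10 (+1 day) = 14 hours 50 minutes.

14 hours 50 minutes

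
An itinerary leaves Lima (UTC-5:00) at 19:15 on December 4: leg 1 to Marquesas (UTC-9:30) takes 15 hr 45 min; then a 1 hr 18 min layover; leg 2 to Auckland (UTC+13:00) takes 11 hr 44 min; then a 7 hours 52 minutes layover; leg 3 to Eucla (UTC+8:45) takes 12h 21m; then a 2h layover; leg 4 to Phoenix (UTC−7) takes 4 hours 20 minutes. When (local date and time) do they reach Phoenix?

00:35 on Dec 7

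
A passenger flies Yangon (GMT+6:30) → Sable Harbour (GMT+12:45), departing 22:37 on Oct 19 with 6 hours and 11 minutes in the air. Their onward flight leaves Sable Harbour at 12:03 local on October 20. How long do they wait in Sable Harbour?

1 hour

Convert departure to UTC: 22:37 − 6:30 = 16:07 UTC on Oct 19.
Add 6 hours 11 minutes flight time → 22:18 UTC.
Sable Harbour is UTC+12:45, so local arrival = 22:18 + 12:45 = 11:03 on Oct 20.
Layover = 12:03 − 11:03 = 1 hour.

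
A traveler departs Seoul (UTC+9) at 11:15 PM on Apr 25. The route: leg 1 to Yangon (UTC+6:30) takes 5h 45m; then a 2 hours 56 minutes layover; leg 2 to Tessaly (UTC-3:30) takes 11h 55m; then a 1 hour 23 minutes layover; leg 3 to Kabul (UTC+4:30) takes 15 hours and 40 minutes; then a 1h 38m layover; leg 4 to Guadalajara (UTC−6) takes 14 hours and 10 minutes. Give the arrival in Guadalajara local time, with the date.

1:42 PM on Apr 27

Convert departure to UTC: 11:15 PM − 9:00 = 2:15 PM UTC on Apr 25.
Add 5 hours and 45 minutes leg 1 → 8:00 PM UTC.
Add 2 hours 56 minutes layover in Yangon → 10:56 PM UTC.
Add 11 hours and 55 minutes leg 2 → 10:51 AM UTC (Apr 26).
Add 1 hour and 23 minutes layover in Tessaly → 12:14 PM UTC.
Add 15 hours 40 minutes leg 3 → 3:54 AM UTC (Apr 27).
Add 1 hour 38 minutes layover in Kabul → 5:32 AM UTC.
Add 14 hours and 10 minutes leg 4 → 7:42 PM UTC.
Guadalajara is UTC−6:00, so local arrival = 7:42 PM − 6:00 = 1:42 PM on Apr 27.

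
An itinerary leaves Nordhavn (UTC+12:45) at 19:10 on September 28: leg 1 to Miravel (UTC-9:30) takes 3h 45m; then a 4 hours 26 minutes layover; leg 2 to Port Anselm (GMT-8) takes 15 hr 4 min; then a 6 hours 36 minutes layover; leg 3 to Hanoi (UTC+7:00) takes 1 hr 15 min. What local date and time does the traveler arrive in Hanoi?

20:31 on Sep 29

Convert departure to UTC: 19:10 − 12:45 = 06:25 UTC on Sep 28.
Add 3 hours 45 minutes leg 1 → 10:10 UTC.
Add 4 hours 26 minutes layover in Miravel → 14:36 UTC.
Add 15 hours and 4 minutes leg 2 → 05:40 UTC (Sep 29).
Add 6 hours 36 minutes layover in Port Anselm → 12:16 UTC.
Add 1 hour 15 minutes leg 3 → 13:31 UTC.
Hanoi is UTC+7:00, so local arrival = 13:31 + 7:00 = 20:31 on Sep 29.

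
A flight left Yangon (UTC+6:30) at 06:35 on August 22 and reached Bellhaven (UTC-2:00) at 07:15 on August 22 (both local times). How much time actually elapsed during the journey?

Bellhaven is 8:30 behind Yangon.
Clock-face elapsed time (ignoring zones) is 40 minutes.
Actual elapsed = 40 minutes + 8:30 = 9 hours 10 minutes.

9 hours 10 minutes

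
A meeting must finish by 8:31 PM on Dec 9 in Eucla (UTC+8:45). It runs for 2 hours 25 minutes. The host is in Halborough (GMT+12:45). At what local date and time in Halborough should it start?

10:06 PM on December 9

Target end time in UTC: 8:31 PM − 8:45 = 11:46 AM on Dec 9.
Subtract 2 hours 25 minutes → start 9:21 AM UTC on Dec 9.
Halborough is UTC+12:45: 9:21 AM + 12:45 = 10:06 PM on Dec 9.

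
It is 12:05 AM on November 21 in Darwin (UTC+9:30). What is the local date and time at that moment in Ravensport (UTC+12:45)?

3:20 AM on November 21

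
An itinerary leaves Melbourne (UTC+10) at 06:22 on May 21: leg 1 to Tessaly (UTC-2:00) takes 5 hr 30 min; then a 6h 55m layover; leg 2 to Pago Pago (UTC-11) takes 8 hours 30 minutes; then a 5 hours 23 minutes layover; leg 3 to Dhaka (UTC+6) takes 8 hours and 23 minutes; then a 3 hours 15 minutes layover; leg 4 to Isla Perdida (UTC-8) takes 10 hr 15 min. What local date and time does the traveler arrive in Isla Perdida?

Convert departure to UTC: 06:22 − 10:00 = 20:22 UTC on May 20.
Add 5 hours and 30 minutes leg 1 → 01:52 UTC (May 21).
Add 6 hours 55 minutes layover in Tessaly → 08:47 UTC.
Add 8 hours and 30 minutes leg 2 → 17:17 UTC.
Add 5 hours 23 minutes layover in Pago Pago → 22:40 UTC.
Add 8 hours and 23 minutes leg 3 → 07:03 UTC (May 22).
Add 3 hours and 15 minutes layover in Dhaka → 10:18 UTC.
Add 10 hours and 15 minutes leg 4 → 20:33 UTC.
Isla Perdida is UTC−8:00, so local arrival = 20:33 − 8:00 = 12:33 on May 22.

12:33 on May 22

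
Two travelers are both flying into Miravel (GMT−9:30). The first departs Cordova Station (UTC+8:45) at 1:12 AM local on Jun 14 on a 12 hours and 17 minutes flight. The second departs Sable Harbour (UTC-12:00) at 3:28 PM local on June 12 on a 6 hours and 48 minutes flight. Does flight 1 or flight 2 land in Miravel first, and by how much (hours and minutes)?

the second, by 18 hours 28 minutes

Flight 1 in UTC: 1:12 AM − 8:45 = 4:27 PM on Jun 13.
+12 hours 17 minutes → arrive 4:44 AM UTC on Jun 14.
Flight 2 in UTC: 3:28 PM + 12:00 = 3:28 AM on Jun 13.
+6 hours 48 minutes → arrive 10:16 AM UTC on Jun 13.
Flight 2 lands earlier by 18 hours 28 minutes.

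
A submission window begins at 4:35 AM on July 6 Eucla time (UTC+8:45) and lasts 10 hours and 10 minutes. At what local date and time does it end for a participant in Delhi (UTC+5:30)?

Convert start to UTC: 4:35 AM − 8:45 = 7:50 PM UTC on Jul 5.
Add 10 hours and 10 minutes duration → 6:00 AM UTC (Jul 6).
Delhi is UTC+5:30, so local end time = 6:00 AM + 5:30 = 11:30 AM on Jul 6.

11:30 AM on July 6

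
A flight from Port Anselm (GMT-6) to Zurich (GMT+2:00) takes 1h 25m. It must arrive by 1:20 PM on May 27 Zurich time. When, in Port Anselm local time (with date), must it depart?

Target arrival in UTC: 1:20 PM − 2:00 = 11:20 AM on May 27.
Subtract 1 hour and 25 minutes → departure 9:55 AM UTC on May 27.
Port Anselm is UTC−6:00: 9:55 AM − 6:00 = 3:55 AM on May 27.

3:55 AM on May 27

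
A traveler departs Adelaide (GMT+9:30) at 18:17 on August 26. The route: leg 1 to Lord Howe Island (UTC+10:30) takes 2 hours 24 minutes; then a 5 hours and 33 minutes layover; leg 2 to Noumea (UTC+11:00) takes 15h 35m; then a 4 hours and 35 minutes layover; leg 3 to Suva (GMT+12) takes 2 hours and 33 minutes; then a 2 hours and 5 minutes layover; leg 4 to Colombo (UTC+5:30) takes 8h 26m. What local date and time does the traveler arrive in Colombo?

Convert departure to UTC: 18:17 − 9:30 = 08:47 UTC on Aug 26.
Add 2 hours 24 minutes leg 1 → 11:11 UTC.
Add 5 hours 33 minutes layover in Lord Howe Island → 16:44 UTC.
Add 15 hours and 35 minutes leg 2 → 08:19 UTC (Aug 27).
Add 4 hours 35 minutes layover in Noumea → 12:54 UTC.
Add 2 hours and 33 minutes leg 3 → 15:27 UTC.
Add 2 hours and 5 minutes layover in Suva → 17:32 UTC.
Add 8 hours and 26 minutes leg 4 → 01:58 UTC (Aug 28).
Colombo is UTC+5:30, so local arrival = 01:58 + 5:30 = 07:28 on Aug 28.

07:28 on August 28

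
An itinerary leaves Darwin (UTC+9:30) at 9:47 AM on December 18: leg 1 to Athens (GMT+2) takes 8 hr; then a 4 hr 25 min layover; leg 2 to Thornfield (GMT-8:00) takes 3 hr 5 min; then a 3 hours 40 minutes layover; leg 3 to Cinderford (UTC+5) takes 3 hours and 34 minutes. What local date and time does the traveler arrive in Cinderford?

4:01 AM on December 19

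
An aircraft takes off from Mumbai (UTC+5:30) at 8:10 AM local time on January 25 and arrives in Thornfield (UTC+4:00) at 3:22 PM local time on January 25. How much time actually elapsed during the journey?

8 hours 42 minutes

Departure in UTC: 8:10 AM − 5:30 = 2:40 AM on Jan 25.
Arrival in UTC: 3:22 PM − 4:00 = 11:22 AM on Jan 25.
Elapsed = 11:22 AM − 2:40 AM = 8 hours 42 minutes.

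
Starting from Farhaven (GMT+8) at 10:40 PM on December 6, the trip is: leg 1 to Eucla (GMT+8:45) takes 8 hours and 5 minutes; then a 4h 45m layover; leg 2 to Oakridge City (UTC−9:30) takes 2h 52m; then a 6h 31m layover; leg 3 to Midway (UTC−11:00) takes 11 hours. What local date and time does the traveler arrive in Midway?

Convert departure to UTC: 10:40 PM − 8:00 = 2:40 PM UTC on Dec 6.
Add 8 hours and 5 minutes leg 1 → 10:45 PM UTC.
Add 4 hours and 45 minutes layover in Eucla → 3:30 AM UTC (Dec 7).
Add 2 hours and 52 minutes leg 2 → 6:22 AM UTC.
Add 6 hours 31 minutes layover in Oakridge City → 12:53 PM UTC.
Add 11 hours leg 3 → 11:53 PM UTC.
Midway is UTC−11:00, so local arrival = 11:53 PM − 11:00 = 12:53 PM on Dec 7.

12:53 PM on December 7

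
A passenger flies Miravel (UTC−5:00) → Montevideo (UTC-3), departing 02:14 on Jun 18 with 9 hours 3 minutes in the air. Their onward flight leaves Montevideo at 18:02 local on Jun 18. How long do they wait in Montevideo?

4 hours 45 minutes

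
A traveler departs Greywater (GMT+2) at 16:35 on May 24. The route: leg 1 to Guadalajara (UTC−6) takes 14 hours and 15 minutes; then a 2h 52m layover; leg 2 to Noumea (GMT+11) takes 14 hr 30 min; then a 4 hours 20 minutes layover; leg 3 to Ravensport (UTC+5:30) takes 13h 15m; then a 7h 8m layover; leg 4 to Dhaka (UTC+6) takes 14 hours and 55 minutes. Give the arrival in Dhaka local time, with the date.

Convert departure to UTC: 16:35 − 2:00 = 14:35 UTC on May 24.
Add 14 hours 15 minutes leg 1 → 04:50 UTC (May 25).
Add 2 hours 52 minutes layover in Guadalajara → 07:42 UTC.
Add 14 hours and 30 minutes leg 2 → 22:12 UTC.
Add 4 hours 20 minutes layover in Noumea → 02:32 UTC (May 26).
Add 13 hours 15 minutes leg 3 → 15:47 UTC.
Add 7 hours and 8 minutes layover in Ravensport → 22:55 UTC.
Add 14 hours and 55 minutes leg 4 → 13:50 UTC (May 27).
Dhaka is UTC+6:00, so local arrival = 13:50 + 6:00 = 19:50 on May 27.

19:50 on May 27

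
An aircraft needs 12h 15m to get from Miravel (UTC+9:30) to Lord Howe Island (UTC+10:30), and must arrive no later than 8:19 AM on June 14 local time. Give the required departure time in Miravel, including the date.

Target arrival in UTC: 8:19 AM − 10:30 = 9:49 PM on Jun 13.
Subtract 12 hours 15 minutes → departure 9:34 AM UTC on Jun 13.
Miravel is UTC+9:30: 9:34 AM + 9:30 = 7:04 PM on Jun 13.

7:04 PM on June 13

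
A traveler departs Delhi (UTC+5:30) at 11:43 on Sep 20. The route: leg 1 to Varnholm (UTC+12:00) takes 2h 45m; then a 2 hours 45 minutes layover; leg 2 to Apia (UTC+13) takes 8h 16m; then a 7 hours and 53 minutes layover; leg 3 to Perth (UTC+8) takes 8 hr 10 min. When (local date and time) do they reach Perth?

20:02 on Sep 21

Convert departure to UTC: 11:43 − 5:30 = 06:13 UTC on Sep 20.
Add 2 hours 45 minutes leg 1 → 08:58 UTC.
Add 2 hours and 45 minutes layover in Varnholm → 11:43 UTC.
Add 8 hours 16 minutes leg 2 → 19:59 UTC.
Add 7 hours 53 minutes layover in Apia → 03:52 UTC (Sep 21).
Add 8 hours and 10 minutes leg 3 → 12:02 UTC.
Perth is UTC+8:00, so local arrival = 12:02 + 8:00 = 20:02 on Sep 21.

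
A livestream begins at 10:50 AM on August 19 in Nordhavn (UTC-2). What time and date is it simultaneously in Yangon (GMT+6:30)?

7:20 PM on August 19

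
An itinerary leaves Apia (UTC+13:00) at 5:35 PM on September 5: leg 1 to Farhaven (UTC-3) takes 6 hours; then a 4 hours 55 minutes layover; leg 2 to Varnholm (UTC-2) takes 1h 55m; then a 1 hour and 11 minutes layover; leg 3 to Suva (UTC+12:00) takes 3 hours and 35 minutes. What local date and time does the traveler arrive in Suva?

10:11 AM on September 6

Convert departure to UTC: 5:35 PM − 13:00 = 4:35 AM UTC on Sep 5.
Add 6 hours leg 1 → 10:35 AM UTC.
Add 4 hours 55 minutes layover in Farhaven → 3:30 PM UTC.
Add 1 hour 55 minutes leg 2 → 5:25 PM UTC.
Add 1 hour 11 minutes layover in Varnholm → 6:36 PM UTC.
Add 3 hours and 35 minutes leg 3 → 10:11 PM UTC.
Suva is UTC+12:00, so local arrival = 10:11 PM + 12:00 = 10:11 AM on Sep 6.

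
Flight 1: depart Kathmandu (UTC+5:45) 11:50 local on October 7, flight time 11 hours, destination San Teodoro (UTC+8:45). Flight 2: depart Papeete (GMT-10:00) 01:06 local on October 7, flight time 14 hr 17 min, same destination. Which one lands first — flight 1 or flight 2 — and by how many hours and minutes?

the first, by 8 hours 18 minutes

Flight 1 in UTC: 11:50 − 5:45 = 06:05 on Oct 7.
+11 hours → arrive 17:05 UTC on Oct 7.
Flight 2 in UTC: 01:06 + 10:00 = 11:06 on Oct 7.
+14 hours 17 minutes → arrive 01:23 UTC on Oct 8.
Flight 1 lands earlier by 8 hours 18 minutes.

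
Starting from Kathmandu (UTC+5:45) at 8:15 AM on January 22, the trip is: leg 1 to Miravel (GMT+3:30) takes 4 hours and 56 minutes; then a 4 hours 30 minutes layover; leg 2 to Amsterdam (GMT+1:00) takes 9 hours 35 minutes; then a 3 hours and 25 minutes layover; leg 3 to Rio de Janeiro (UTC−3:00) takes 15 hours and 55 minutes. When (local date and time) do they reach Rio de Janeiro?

1:51 PM on January 23

Convert departure to UTC: 8:15 AM − 5:45 = 2:30 AM UTC on Jan 22.
Add 4 hours 56 minutes leg 1 → 7:26 AM UTC.
Add 4 hours and 30 minutes layover in Miravel → 11:56 AM UTC.
Add 9 hours and 35 minutes leg 2 → 9:31 PM UTC.
Add 3 hours and 25 minutes layover in Amsterdam → 12:56 AM UTC (Jan 23).
Add 15 hours and 55 minutes leg 3 → 4:51 PM UTC.
Rio de Janeiro is UTC−3:00, so local arrival = 4:51 PM − 3:00 = 1:51 PM on Jan 23.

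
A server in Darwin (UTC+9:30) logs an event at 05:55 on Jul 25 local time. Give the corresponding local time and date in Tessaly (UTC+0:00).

20:25 on Jul 24

Tessaly is 9:30 behind Darwin.
Shift by the zone difference: 05:55 − 9:30 = 20:25 on Jul 24 in Tessaly.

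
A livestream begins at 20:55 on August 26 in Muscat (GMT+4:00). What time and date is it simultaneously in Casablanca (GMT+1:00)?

17:55 on August 26

In UTC: 20:55 − 4:00 = 16:55 on Aug 26.
Casablanca is UTC+1:00: 16:55 + 1:00 = 17:55 on Aug 26.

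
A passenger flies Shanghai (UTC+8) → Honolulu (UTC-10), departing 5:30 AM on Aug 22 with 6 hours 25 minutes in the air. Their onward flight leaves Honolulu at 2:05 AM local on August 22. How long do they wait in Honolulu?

8 hours 10 minutes

Convert departure to UTC: 5:30 AM − 8:00 = 9:30 PM UTC on Aug 21.
Add 6 hours 25 minutes flight time → 3:55 AM UTC (Aug 22).
Honolulu is UTC−10:00, so local arrival = 3:55 AM − 10:00 = 5:55 PM on Aug 21.
Layover = 2:05 AM − 5:55 PM (+1 day) = 8 hours 10 minutes.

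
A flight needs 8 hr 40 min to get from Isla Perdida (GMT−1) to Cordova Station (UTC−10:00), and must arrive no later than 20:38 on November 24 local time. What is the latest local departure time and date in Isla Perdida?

20:58 on Nov 24

Target arrival in UTC: 20:38 + 10:00 = 06:38 on Nov 25.
Subtract 8 hours and 40 minutes → departure 21:58 UTC on Nov 24.
Isla Perdida is UTC−1:00: 21:58 − 1:00 = 20:58 on Nov 24.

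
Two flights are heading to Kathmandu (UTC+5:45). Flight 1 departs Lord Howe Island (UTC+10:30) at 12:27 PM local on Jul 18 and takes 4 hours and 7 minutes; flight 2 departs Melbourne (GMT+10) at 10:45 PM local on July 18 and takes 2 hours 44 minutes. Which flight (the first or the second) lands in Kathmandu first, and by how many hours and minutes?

Flight 1 in UTC: 12:27 PM − 10:30 = 1:57 AM on Jul 18.
+4 hours 7 minutes → arrive 6:04 AM UTC on Jul 18.
Flight 2 in UTC: 10:45 PM − 10:00 = 12:45 PM on Jul 18.
+2 hours and 44 minutes → arrive 3:29 PM UTC on Jul 18.
Flight 1 lands earlier by 9 hours 25 minutes.

the first, by 9 hours 25 minutes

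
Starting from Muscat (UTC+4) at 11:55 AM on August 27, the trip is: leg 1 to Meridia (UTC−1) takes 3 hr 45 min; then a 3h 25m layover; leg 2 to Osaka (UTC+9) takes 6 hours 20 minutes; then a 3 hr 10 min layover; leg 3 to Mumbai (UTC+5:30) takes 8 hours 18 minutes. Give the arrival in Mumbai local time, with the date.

Convert departure to UTC: 11:55 AM − 4:00 = 7:55 AM UTC on Aug 27.
Add 3 hours 45 minutes leg 1 → 11:40 AM UTC.
Add 3 hours 25 minutes layover in Meridia → 3:05 PM UTC.
Add 6 hours and 20 minutes leg 2 → 9:25 PM UTC.
Add 3 hours and 10 minutes layover in Osaka → 12:35 AM UTC (Aug 28).
Add 8 hours and 18 minutes leg 3 → 8:53 AM UTC.
Mumbai is UTC+5:30, so local arrival = 8:53 AM + 5:30 = 2:23 PM on Aug 28.

2:23 PM on August 28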